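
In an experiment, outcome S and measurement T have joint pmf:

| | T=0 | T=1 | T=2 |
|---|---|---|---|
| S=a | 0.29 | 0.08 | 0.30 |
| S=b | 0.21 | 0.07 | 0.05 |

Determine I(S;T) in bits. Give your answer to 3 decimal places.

Marginals: p(S) = (0.6700, 0.3300), p(T) = (0.5000, 0.1500, 0.3500).
I(S;T) = H(S) + H(T) − H(S,T).
H(S) = 0.9149, H(T) = 1.4406, H(S,T) = 2.2880.
I(S;T) = 0.9149 + 1.4406 − 2.2880 = 0.068 bits.

0.068 bits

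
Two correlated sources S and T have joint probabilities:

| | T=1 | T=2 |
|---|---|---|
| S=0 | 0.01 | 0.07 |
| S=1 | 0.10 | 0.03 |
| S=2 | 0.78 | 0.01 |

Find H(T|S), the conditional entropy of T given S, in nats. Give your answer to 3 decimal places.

0.154 nats

Marginals: p(S) = (0.0800, 0.1300, 0.7900), p(T) = (0.8900, 0.1100).
H(T|S) = Σ p(S) · H(T|S=·).
  S=0: p=0.0800, H(T|S=0) = 0.3768
  S=1: p=0.1300, H(T|S=1) = 0.5402
  S=2: p=0.7900, H(T|S=2) = 0.0679
Weighted sum = 0.154 nats.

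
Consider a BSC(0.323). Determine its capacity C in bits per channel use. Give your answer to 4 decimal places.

Binary symmetric channel: C = 1 − h₂(ε) where h₂ is the binary entropy function.
h₂(0.323) = −0.323·log₂0.323 − 0.677·log₂0.677 = 0.9076.
C = 1 − 0.9076 = 0.0924 bits per channel use.

0.0924 bits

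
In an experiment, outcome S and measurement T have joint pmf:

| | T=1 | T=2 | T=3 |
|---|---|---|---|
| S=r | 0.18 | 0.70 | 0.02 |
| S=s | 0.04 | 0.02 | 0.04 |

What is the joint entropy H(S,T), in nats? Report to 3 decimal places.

H(S,T) = −Σ p(x,y)·ln p(x,y) over all 6 cells.
  cell (r,1): −0.18·ln0.18 = 0.3087
  cell (r,2): −0.70·ln0.70 = 0.2497
  cell (r,3): −0.02·ln0.02 = 0.0782
  cell (s,1): −0.04·ln0.04 = 0.1288
  cell (s,2): −0.02·ln0.02 = 0.0782
  cell (s,3): −0.04·ln0.04 = 0.1288
Sum = 0.972 nats.

0.972 nats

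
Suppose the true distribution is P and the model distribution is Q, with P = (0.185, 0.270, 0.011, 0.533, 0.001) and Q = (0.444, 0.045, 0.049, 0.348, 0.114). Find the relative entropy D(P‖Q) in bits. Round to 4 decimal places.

D(P‖Q) = Σ p·log₂(p/q).
  0.185·log₂(0.185/0.444) = -0.23366
  0.270·log₂(0.270/0.045) = 0.69794
  0.011·log₂(0.011/0.049) = -0.02371
  0.533·log₂(0.533/0.348) = 0.32782
  0.001·log₂(0.001/0.114) = -0.00683
D(P‖Q) = 0.7616 bits.

0.7616 bits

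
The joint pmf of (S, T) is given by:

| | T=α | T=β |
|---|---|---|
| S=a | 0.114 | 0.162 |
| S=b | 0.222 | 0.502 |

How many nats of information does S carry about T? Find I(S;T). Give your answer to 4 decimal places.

0.0050 nats

Marginals: p(S) = (0.2760, 0.7240), p(T) = (0.3360, 0.6640).
I(S;T) = Σ p(x,y)·ln[p(x,y)/(p(x)p(y))].
  (a,α): 0.114·ln(1.2293) = 0.02353
  (a,β): 0.162·ln(0.8840) = -0.01998
  (b,α): 0.222·ln(0.9126) = -0.02031
  (b,β): 0.502·ln(1.0442) = 0.02173
Sum = 0.0050 nats.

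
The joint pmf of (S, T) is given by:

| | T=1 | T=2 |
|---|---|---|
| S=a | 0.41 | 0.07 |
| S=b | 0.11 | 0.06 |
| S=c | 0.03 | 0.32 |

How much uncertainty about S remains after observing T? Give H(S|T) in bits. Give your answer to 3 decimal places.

1.075 bits

Chain rule: H(S|T) = H(S,T) − H(T).
Marginals: p(S) = (0.4800, 0.1700, 0.3500), p(T) = (0.5500, 0.4500).
H(S,T) = 2.0676 bits; H(T) = 0.9928 bits.
H(S|T) = 2.0676 − 0.9928 = 1.075 bits.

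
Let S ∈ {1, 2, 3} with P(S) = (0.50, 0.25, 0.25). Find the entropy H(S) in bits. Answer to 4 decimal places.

H(S) = −Σ p·log₂ p.
  −(0.50)·log₂(0.50) = 0.50000
  −(0.25)·log₂(0.25) = 0.50000
  −(0.25)·log₂(0.25) = 0.50000
Sum: 0.50000 + 0.50000 + 0.50000 = 1.5000 bits.

1.5000 bits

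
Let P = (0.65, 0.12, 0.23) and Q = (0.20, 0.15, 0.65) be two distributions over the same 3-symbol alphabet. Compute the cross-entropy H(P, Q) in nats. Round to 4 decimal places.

H(P,Q) = −Σ p·ln q.
  −0.65·ln(0.20) = 1.04613
  −0.12·ln(0.15) = 0.22765
  −0.23·ln(0.65) = 0.09908
H(P,Q) = 1.3729 nats.

1.3729 nats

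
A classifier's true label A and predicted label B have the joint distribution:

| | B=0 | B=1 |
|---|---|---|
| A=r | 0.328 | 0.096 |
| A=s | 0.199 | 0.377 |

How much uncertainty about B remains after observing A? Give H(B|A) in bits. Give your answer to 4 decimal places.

Marginals: p(A) = (0.4240, 0.5760), p(B) = (0.5270, 0.4730).
H(B|A) = Σ p(A) · H(B|A=·).
  A=r: p=0.4240, H(B|A=r) = 0.7717
  A=s: p=0.5760, H(B|A=s) = 0.9300
Weighted sum = 0.8629 bits.

0.8629 bits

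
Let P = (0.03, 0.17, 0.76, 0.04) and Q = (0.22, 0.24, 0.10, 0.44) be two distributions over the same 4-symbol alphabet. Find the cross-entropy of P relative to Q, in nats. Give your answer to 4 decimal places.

2.0708 nats

H(P,Q) = −Σ p·ln q.
  −0.03·ln(0.22) = 0.04542
  −0.17·ln(0.24) = 0.24261
  −0.76·ln(0.10) = 1.74996
  −0.04·ln(0.44) = 0.03284
H(P,Q) = 2.0708 nats.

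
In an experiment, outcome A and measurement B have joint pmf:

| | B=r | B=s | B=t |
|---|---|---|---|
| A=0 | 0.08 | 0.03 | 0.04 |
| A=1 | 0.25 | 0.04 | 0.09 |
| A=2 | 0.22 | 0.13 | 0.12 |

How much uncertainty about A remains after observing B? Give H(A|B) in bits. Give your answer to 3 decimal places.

1.419 bits

Chain rule: H(A|B) = H(A,B) − H(B).
Marginals: p(A) = (0.1500, 0.3800, 0.4700), p(B) = (0.5500, 0.2000, 0.2500).
H(A,B) = 2.8577 bits; H(B) = 1.4388 bits.
H(A|B) = 2.8577 − 1.4388 = 1.419 bits.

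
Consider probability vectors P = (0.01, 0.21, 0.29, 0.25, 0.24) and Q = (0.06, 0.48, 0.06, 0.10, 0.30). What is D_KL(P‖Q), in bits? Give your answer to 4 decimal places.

0.6361 bits

D(P‖Q) = Σ p·log₂(p/q).
  0.01·log₂(0.01/0.06) = -0.02585
  0.21·log₂(0.21/0.48) = -0.25046
  0.29·log₂(0.29/0.06) = 0.65918
  0.25·log₂(0.25/0.10) = 0.33048
  0.24·log₂(0.24/0.30) = -0.07726
D(P‖Q) = 0.6361 bits.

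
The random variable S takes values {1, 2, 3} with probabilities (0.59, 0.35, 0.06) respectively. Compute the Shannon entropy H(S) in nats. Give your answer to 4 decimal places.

H(S) = −Σ p·ln p.
  −(0.59)·ln(0.59) = 0.31130
  −(0.35)·ln(0.35) = 0.36744
  −(0.06)·ln(0.06) = 0.16880
Sum: 0.31130 + 0.36744 + 0.16880 = 0.8475 nats.

0.8475 nats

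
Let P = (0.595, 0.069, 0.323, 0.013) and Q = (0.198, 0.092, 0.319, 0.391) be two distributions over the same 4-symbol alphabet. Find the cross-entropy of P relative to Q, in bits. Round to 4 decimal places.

2.1777 bits

H(P,Q) = −Σ p·log₂ q.
  −0.595·log₂(0.198) = 1.39017
  −0.069·log₂(0.092) = 0.23751
  −0.323·log₂(0.319) = 0.53242
  −0.013·log₂(0.391) = 0.01761
H(P,Q) = 2.1777 bits.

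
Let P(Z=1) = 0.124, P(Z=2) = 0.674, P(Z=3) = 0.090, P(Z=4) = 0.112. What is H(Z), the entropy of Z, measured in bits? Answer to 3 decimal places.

H(Z) = −Σ p·log₂ p.
  −(0.124)·log₂(0.124) = 0.3734
  −(0.674)·log₂(0.674) = 0.3836
  −(0.090)·log₂(0.090) = 0.3127
  −(0.112)·log₂(0.112) = 0.3537
Sum: 0.3734 + 0.3836 + 0.3127 + 0.3537 = 1.423 bits.

1.423 bits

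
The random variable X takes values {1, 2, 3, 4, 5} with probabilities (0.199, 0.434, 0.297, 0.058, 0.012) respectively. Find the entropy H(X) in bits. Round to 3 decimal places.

H(X) = −Σ p·log₂ p.
  −(0.199)·log₂(0.199) = 0.4635
  −(0.434)·log₂(0.434) = 0.5226
  −(0.297)·log₂(0.297) = 0.5202
  −(0.058)·log₂(0.058) = 0.2383
  −(0.012)·log₂(0.012) = 0.0766
Sum: 0.4635 + 0.5226 + 0.5202 + 0.2383 + 0.0766 = 1.821 bits.

1.821 bits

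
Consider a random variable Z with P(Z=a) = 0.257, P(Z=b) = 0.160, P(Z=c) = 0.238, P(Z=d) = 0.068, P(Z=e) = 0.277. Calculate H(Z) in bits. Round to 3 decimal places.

H(Z) = −Σ p·log₂ p.
  −(0.257)·log₂(0.257) = 0.5038
  −(0.160)·log₂(0.160) = 0.4230
  −(0.238)·log₂(0.238) = 0.4929
  −(0.068)·log₂(0.068) = 0.2637
  −(0.277)·log₂(0.277) = 0.5130
Sum: 0.5038 + 0.4230 + 0.4929 + 0.2637 + 0.5130 = 2.196 bits.

2.196 bits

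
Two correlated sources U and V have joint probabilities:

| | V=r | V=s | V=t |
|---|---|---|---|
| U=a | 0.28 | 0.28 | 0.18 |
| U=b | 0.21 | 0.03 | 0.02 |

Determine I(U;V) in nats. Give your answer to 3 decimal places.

0.075 nats

Marginals: p(U) = (0.7400, 0.2600), p(V) = (0.4900, 0.3100, 0.2000).
I(U;V) = H(U) + H(V) − H(U,V).
H(U) = 0.5731, H(V) = 1.0345, H(U,V) = 1.5327.
I(U;V) = 0.5731 + 1.0345 − 1.5327 = 0.075 nats.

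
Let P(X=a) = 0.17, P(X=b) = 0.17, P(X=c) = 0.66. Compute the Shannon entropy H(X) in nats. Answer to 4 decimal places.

0.8767 nats

H(X) = −Σ p·ln p.
  −(0.17)·ln(0.17) = 0.30123
  −(0.17)·ln(0.17) = 0.30123
  −(0.66)·ln(0.66) = 0.27424
Sum: 0.30123 + 0.30123 + 0.27424 = 0.8767 nats.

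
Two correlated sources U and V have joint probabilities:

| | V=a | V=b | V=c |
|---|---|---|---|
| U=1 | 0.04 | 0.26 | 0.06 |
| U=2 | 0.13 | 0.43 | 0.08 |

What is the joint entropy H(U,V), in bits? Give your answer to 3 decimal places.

2.132 bits

H(U,V) = −Σ p(x,y)·log₂ p(x,y) over all 6 cells.
  cell (1,a): −0.04·log₂0.04 = 0.1858
  cell (1,b): −0.26·log₂0.26 = 0.5053
  cell (1,c): −0.06·log₂0.06 = 0.2435
  cell (2,a): −0.13·log₂0.13 = 0.3826
  cell (2,b): −0.43·log₂0.43 = 0.5236
  cell (2,c): −0.08·log₂0.08 = 0.2915
Sum = 2.132 bits.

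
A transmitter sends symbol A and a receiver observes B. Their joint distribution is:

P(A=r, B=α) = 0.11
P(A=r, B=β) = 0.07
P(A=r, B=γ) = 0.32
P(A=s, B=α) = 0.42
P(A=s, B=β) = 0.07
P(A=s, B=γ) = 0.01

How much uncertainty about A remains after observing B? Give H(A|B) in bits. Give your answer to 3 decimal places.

Chain rule: H(A|B) = H(A,B) − H(B).
Marginals: p(A) = (0.5000, 0.5000), p(B) = (0.5300, 0.1400, 0.3300).
H(A,B) = 2.0055 bits; H(B) = 1.4104 bits.
H(A|B) = 2.0055 − 1.4104 = 0.595 bits.

0.595 bits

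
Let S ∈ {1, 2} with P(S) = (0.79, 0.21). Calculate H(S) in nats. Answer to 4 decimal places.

0.5140 nats

H(S) = −Σ p·ln p.
  −(0.79)·ln(0.79) = 0.18622
  −(0.21)·ln(0.21) = 0.32774
Sum: 0.18622 + 0.32774 = 0.5140 nats.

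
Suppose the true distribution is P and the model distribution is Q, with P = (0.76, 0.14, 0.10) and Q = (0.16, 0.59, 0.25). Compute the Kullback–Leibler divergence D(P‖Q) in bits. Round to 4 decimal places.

D(P‖Q) = Σ p·log₂(p/q).
  0.76·log₂(0.76/0.16) = 1.70842
  0.14·log₂(0.14/0.59) = -0.29054
  0.10·log₂(0.10/0.25) = -0.13219
D(P‖Q) = 1.2857 bits.

1.2857 bits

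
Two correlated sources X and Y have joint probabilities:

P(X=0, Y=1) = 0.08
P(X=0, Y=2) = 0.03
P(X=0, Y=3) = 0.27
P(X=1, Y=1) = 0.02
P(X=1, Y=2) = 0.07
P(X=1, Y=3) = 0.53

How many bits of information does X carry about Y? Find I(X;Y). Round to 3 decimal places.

Marginals: p(X) = (0.3800, 0.6200), p(Y) = (0.1000, 0.1000, 0.8000).
I(X;Y) = H(X) + H(Y) − H(X,Y).
H(X) = 0.9580, H(Y) = 0.9219, H(X,Y) = 1.8202.
I(X;Y) = 0.9580 + 0.9219 − 1.8202 = 0.060 bits.

0.060 bits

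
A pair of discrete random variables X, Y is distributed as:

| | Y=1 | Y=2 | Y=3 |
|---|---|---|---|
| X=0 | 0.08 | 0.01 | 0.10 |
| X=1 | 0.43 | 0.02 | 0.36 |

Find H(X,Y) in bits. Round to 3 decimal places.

1.857 bits

H(X,Y) = −Σ p(x,y)·log₂ p(x,y) over all 6 cells.
  cell (0,1): −0.08·log₂0.08 = 0.2915
  cell (0,2): −0.01·log₂0.01 = 0.0664
  cell (0,3): −0.10·log₂0.10 = 0.3322
  cell (1,1): −0.43·log₂0.43 = 0.5236
  cell (1,2): −0.02·log₂0.02 = 0.1129
  cell (1,3): −0.36·log₂0.36 = 0.5306
Sum = 1.857 bits.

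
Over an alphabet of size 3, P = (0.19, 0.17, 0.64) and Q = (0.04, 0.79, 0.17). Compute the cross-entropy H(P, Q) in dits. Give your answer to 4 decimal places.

H(P,Q) = −Σ p·log₁₀ q.
  −0.19·log₁₀(0.04) = 0.26561
  −0.17·log₁₀(0.79) = 0.01740
  −0.64·log₁₀(0.17) = 0.49251
H(P,Q) = 0.7755 dits.

0.7755 dits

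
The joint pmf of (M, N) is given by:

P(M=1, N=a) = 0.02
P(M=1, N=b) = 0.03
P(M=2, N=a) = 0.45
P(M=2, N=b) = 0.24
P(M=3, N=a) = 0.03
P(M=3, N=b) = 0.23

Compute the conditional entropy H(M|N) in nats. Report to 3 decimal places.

Marginals: p(M) = (0.0500, 0.6900, 0.2600), p(N) = (0.5000, 0.5000).
H(M|N) = Σ p(N) · H(M|N=·).
  N=a: p=0.5000, H(M|N=a) = 0.3924
  N=b: p=0.5000, H(M|N=b) = 0.8783
Weighted sum = 0.635 nats.

0.635 nats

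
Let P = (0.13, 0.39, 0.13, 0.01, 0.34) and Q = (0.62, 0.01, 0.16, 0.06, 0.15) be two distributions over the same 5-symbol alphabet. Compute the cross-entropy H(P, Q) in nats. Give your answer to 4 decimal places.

H(P,Q) = −Σ p·ln q.
  −0.13·ln(0.62) = 0.06214
  −0.39·ln(0.01) = 1.79602
  −0.13·ln(0.16) = 0.23824
  −0.01·ln(0.06) = 0.02813
  −0.34·ln(0.15) = 0.64502
H(P,Q) = 2.7696 nats.

2.7696 nats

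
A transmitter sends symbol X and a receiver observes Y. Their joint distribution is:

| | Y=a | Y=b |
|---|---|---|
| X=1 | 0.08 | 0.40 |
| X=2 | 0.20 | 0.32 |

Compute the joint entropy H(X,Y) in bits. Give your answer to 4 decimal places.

H(X,Y) = −Σ p(x,y)·log₂ p(x,y) over all 4 cells.
  cell (1,a): −0.08·log₂0.08 = 0.29151
  cell (1,b): −0.40·log₂0.40 = 0.52877
  cell (2,a): −0.20·log₂0.20 = 0.46439
  cell (2,b): −0.32·log₂0.32 = 0.52603
Sum = 1.8107 bits.

1.8107 bits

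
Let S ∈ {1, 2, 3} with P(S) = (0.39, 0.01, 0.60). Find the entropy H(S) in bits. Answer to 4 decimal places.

1.0384 bits

H(S) = −Σ p·log₂ p.
  −(0.39)·log₂(0.39) = 0.52980
  −(0.01)·log₂(0.01) = 0.06644
  −(0.60)·log₂(0.60) = 0.44218
Sum: 0.52980 + 0.06644 + 0.44218 = 1.0384 bits.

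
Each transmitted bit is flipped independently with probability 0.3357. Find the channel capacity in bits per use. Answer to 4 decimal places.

0.0794 bits

Binary symmetric channel: C = 1 − h₂(ε) where h₂ is the binary entropy function.
h₂(0.3357) = −0.3357·log₂0.3357 − 0.6643·log₂0.6643 = 0.9206.
C = 1 − 0.9206 = 0.0794 bits per channel use.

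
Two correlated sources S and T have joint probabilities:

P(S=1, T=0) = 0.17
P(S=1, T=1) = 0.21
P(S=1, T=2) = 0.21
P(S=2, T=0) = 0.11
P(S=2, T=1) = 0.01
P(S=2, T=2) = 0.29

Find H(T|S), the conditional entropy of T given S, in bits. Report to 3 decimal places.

Chain rule: H(T|S) = H(S,T) − H(S).
Marginals: p(S) = (0.5900, 0.4100), p(T) = (0.2800, 0.2200, 0.5000).
H(S,T) = 2.3149 bits; H(S) = 0.9765 bits.
H(T|S) = 2.3149 − 0.9765 = 1.338 bits.

1.338 bits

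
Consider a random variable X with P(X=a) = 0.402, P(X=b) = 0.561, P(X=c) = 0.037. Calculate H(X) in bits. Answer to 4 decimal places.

H(X) = −Σ p·log₂ p.
  −(0.402)·log₂(0.402) = 0.52852
  −(0.561)·log₂(0.561) = 0.46783
  −(0.037)·log₂(0.037) = 0.17598
Sum: 0.52852 + 0.46783 + 0.17598 = 1.1723 bits.

1.1723 bits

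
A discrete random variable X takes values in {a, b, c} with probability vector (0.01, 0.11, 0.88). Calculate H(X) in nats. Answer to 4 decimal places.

0.4013 nats

H(X) = −Σ p·ln p.
  −(0.01)·ln(0.01) = 0.04605
  −(0.11)·ln(0.11) = 0.24280
  −(0.88)·ln(0.88) = 0.11249
Sum: 0.04605 + 0.24280 + 0.11249 = 0.4013 nats.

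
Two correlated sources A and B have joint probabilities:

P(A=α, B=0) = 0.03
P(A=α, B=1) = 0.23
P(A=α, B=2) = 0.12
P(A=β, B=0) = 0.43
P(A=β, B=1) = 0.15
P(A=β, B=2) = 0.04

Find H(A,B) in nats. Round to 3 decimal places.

1.474 nats

H(A,B) = −Σ p(x,y)·ln p(x,y) over all 6 cells.
  cell (α,0): −0.03·ln0.03 = 0.1052
  cell (α,1): −0.23·ln0.23 = 0.3380
  cell (α,2): −0.12·ln0.12 = 0.2544
  cell (β,0): −0.43·ln0.43 = 0.3629
  cell (β,1): −0.15·ln0.15 = 0.2846
  cell (β,2): −0.04·ln0.04 = 0.1288
Sum = 1.474 nats.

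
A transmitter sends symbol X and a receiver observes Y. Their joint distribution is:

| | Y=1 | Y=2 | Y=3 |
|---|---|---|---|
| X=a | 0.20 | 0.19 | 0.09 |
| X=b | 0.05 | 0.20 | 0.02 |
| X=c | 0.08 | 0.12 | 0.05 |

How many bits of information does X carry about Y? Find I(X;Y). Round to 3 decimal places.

Marginals: p(X) = (0.4800, 0.2700, 0.2500), p(Y) = (0.3300, 0.5100, 0.1600).
I(X;Y) = H(X) + H(Y) − H(X,Y).
H(X) = 1.5183, H(Y) = 1.4463, H(X,Y) = 2.9003.
I(X;Y) = 1.5183 + 1.4463 − 2.9003 = 0.064 bits.

0.064 bits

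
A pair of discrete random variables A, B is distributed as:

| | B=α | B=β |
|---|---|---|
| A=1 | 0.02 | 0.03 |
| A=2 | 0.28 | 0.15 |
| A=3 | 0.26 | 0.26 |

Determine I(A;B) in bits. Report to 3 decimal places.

Marginals: p(A) = (0.0500, 0.4300, 0.5200), p(B) = (0.5600, 0.4400).
I(A;B) = H(A) + H(B) − H(A,B).
H(A) = 1.2302, H(B) = 0.9896, H(A,B) = 2.2000.
I(A;B) = 1.2302 + 0.9896 − 2.2000 = 0.020 bits.

0.020 bits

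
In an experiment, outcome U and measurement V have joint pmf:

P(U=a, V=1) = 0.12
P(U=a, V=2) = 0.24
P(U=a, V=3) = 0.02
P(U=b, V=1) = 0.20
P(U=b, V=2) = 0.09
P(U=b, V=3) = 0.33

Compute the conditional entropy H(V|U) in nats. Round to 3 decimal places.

Marginals: p(U) = (0.3800, 0.6200), p(V) = (0.3200, 0.3300, 0.3500).
H(V|U) = Σ p(U) · H(V|U=·).
  U=a: p=0.3800, H(V|U=a) = 0.8092
  U=b: p=0.6200, H(V|U=b) = 0.9808
Weighted sum = 0.916 nats.

0.916 nats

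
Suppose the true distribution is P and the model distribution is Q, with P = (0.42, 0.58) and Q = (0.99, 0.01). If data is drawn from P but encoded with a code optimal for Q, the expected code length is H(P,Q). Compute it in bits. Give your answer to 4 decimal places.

H(P,Q) = −Σ p·log₂ q.
  −0.42·log₂(0.99) = 0.00609
  −0.58·log₂(0.01) = 3.85344
H(P,Q) = 3.8595 bits.

3.8595 bits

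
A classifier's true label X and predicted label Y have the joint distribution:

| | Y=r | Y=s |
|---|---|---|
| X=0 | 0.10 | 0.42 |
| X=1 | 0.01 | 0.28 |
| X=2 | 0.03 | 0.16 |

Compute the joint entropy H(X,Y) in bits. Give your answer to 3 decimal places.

H(X,Y) = −Σ p(x,y)·log₂ p(x,y) over all 6 cells.
  cell (0,r): −0.10·log₂0.10 = 0.3322
  cell (0,s): −0.42·log₂0.42 = 0.5256
  cell (1,r): −0.01·log₂0.01 = 0.0664
  cell (1,s): −0.28·log₂0.28 = 0.5142
  cell (2,r): −0.03·log₂0.03 = 0.1518
  cell (2,s): −0.16·log₂0.16 = 0.4230
Sum = 2.013 bits.

2.013 bits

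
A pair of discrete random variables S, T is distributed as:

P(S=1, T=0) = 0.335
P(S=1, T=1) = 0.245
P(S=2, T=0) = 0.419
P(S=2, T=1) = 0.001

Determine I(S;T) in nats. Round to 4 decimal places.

0.1558 nats

Marginals: p(S) = (0.5800, 0.4200), p(T) = (0.7540, 0.2460).
I(S;T) = Σ p(x,y)·ln[p(x,y)/(p(x)p(y))].
  (1,0): 0.335·ln(0.7660) = -0.08929
  (1,1): 0.245·ln(1.7171) = 0.13246
  (2,0): 0.419·ln(1.3231) = 0.11731
  (2,1): 0.001·ln(0.0097) = -0.00464
Sum = 0.1558 nats.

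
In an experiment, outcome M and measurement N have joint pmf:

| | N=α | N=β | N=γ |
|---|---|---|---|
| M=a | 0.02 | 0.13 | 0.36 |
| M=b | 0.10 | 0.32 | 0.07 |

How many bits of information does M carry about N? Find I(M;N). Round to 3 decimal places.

0.256 bits

Marginals: p(M) = (0.5100, 0.4900), p(N) = (0.1200, 0.4500, 0.4300).
I(M;N) = Σ p(x,y)·log₂[p(x,y)/(p(x)p(y))].
  (a,α): 0.02·log₂(0.3268) = -0.0323
  (a,β): 0.13·log₂(0.5664) = -0.1066
  (a,γ): 0.36·log₂(1.6416) = 0.2574
  (b,α): 0.10·log₂(1.7007) = 0.0766
  (b,β): 0.32·log₂(1.4512) = 0.1719
  (b,γ): 0.07·log₂(0.3322) = -0.1113
Sum = 0.256 bits.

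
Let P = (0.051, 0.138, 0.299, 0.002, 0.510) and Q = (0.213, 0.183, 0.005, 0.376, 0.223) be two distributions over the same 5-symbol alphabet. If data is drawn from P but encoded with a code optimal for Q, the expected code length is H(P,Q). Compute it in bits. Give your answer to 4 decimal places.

3.8443 bits

H(P,Q) = −Σ p·log₂ q.
  −0.051·log₂(0.213) = 0.11378
  −0.138·log₂(0.183) = 0.33811
  −0.299·log₂(0.005) = 2.28551
  −0.002·log₂(0.376) = 0.00282
  −0.510·log₂(0.223) = 1.10409
H(P,Q) = 3.8443 bits.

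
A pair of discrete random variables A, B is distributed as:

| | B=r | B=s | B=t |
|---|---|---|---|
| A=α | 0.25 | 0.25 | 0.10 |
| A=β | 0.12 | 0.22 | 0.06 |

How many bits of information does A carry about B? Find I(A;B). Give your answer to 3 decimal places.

0.013 bits

Marginals: p(A) = (0.6000, 0.4000), p(B) = (0.3700, 0.4700, 0.1600).
I(A;B) = Σ p(x,y)·log₂[p(x,y)/(p(x)p(y))].
  (α,r): 0.25·log₂(1.1261) = 0.0428
  (α,s): 0.25·log₂(0.8865) = -0.0434
  (α,t): 0.10·log₂(1.0417) = 0.0059
  (β,r): 0.12·log₂(0.8108) = -0.0363
  (β,s): 0.22·log₂(1.1702) = 0.0499
  (β,t): 0.06·log₂(0.9375) = -0.0056
Sum = 0.013 bits.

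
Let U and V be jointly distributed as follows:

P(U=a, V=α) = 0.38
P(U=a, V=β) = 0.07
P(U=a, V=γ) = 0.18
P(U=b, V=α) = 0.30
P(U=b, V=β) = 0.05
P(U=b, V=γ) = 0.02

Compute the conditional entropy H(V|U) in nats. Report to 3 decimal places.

Chain rule: H(V|U) = H(U,V) − H(U).
Marginals: p(U) = (0.6300, 0.3700), p(V) = (0.6800, 0.1200, 0.2000).
H(U,V) = 1.4517 nats; H(U) = 0.6590 nats.
H(V|U) = 1.4517 − 0.6590 = 0.793 nats.

0.793 nats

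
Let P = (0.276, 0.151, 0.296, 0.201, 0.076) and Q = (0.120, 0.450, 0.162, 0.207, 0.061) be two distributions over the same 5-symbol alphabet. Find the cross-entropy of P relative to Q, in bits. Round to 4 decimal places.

2.5589 bits

H(P,Q) = −Σ p·log₂ q.
  −0.276·log₂(0.120) = 0.84425
  −0.151·log₂(0.450) = 0.17395
  −0.296·log₂(0.162) = 0.77728
  −0.201·log₂(0.207) = 0.45673
  −0.076·log₂(0.061) = 0.30666
H(P,Q) = 2.5589 bits.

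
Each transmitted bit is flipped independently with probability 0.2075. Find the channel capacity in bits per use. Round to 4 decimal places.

Binary symmetric channel: C = 1 − h₂(ε) where h₂ is the binary entropy function.
h₂(0.2075) = −0.2075·log₂0.2075 − 0.7925·log₂0.7925 = 0.7367.
C = 1 − 0.7367 = 0.2633 bits per channel use.

0.2633 bits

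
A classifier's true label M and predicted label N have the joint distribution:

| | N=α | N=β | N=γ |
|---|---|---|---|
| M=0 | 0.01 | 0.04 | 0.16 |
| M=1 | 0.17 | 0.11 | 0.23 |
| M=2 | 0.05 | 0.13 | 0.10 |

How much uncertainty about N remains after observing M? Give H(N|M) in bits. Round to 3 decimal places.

1.396 bits

Marginals: p(M) = (0.2100, 0.5100, 0.2800), p(N) = (0.2300, 0.2800, 0.4900).
H(N|M) = Σ p(M) · H(N|M=·).
  M=0: p=0.2100, H(N|M=0) = 0.9637
  M=1: p=0.5100, H(N|M=1) = 1.5237
  M=2: p=0.2800, H(N|M=2) = 1.4883
Weighted sum = 1.396 bits.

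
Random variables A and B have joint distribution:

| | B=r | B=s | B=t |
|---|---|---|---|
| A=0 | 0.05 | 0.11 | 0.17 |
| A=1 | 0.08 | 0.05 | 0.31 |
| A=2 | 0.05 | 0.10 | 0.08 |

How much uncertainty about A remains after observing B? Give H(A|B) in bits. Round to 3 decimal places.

1.453 bits

Chain rule: H(A|B) = H(A,B) − H(B).
Marginals: p(A) = (0.3300, 0.4400, 0.2300), p(B) = (0.1800, 0.2600, 0.5600).
H(A,B) = 2.8722 bits; H(B) = 1.4190 bits.
H(A|B) = 2.8722 − 1.4190 = 1.453 bits.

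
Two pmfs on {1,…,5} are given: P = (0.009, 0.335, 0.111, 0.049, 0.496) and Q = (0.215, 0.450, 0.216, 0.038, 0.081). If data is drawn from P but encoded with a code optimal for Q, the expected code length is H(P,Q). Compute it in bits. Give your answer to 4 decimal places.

H(P,Q) = −Σ p·log₂ q.
  −0.009·log₂(0.215) = 0.01996
  −0.335·log₂(0.450) = 0.38592
  −0.111·log₂(0.216) = 0.24541
  −0.049·log₂(0.038) = 0.23117
  −0.496·log₂(0.081) = 1.79846
H(P,Q) = 2.6809 bits.

2.6809 bits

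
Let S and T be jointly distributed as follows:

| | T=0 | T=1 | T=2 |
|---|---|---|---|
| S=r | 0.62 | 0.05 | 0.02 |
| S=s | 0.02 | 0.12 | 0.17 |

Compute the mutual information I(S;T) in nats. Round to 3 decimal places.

0.363 nats

Marginals: p(S) = (0.6900, 0.3100), p(T) = (0.6400, 0.1700, 0.1900).
I(S;T) = H(S) + H(T) − H(S,T).
H(S) = 0.6191, H(T) = 0.9024, H(S,T) = 1.1583.
I(S;T) = 0.6191 + 0.9024 − 1.1583 = 0.363 nats.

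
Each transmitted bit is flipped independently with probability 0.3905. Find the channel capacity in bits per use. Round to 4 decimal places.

Binary symmetric channel: C = 1 − h₂(ε) where h₂ is the binary entropy function.
h₂(0.3905) = −0.3905·log₂0.3905 − 0.6095·log₂0.6095 = 0.9651.
C = 1 − 0.9651 = 0.0349 bits per channel use.

0.0349 bits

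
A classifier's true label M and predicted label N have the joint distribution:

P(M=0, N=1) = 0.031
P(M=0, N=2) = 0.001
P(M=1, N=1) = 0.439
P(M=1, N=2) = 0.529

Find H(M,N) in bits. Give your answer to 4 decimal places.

1.1727 bits

H(M,N) = −Σ p(x,y)·log₂ p(x,y) over all 4 cells.
  cell (0,1): −0.031·log₂0.031 = 0.15536
  cell (0,2): −0.001·log₂0.001 = 0.00997
  cell (1,1): −0.439·log₂0.439 = 0.52140
  cell (1,2): −0.529·log₂0.529 = 0.48597
Sum = 1.1727 bits.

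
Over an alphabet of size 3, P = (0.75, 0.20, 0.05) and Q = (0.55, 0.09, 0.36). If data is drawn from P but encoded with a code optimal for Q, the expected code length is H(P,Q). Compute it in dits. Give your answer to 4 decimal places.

0.4261 dits

H(P,Q) = −Σ p·log₁₀ q.
  −0.75·log₁₀(0.55) = 0.19473
  −0.20·log₁₀(0.09) = 0.20915
  −0.05·log₁₀(0.36) = 0.02218
H(P,Q) = 0.4261 dits.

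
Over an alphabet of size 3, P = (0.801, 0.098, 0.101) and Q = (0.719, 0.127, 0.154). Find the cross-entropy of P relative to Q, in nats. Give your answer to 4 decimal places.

0.6554 nats

H(P,Q) = −Σ p·ln q.
  −0.801·ln(0.719) = 0.26425
  −0.098·ln(0.127) = 0.20223
  −0.101·ln(0.154) = 0.18895
H(P,Q) = 0.6554 nats.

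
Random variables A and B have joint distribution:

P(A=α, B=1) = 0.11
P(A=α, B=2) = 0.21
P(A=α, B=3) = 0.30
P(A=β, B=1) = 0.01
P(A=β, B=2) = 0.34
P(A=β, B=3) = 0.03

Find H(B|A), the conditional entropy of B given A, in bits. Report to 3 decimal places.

1.134 bits

Chain rule: H(B|A) = H(A,B) − H(A).
Marginals: p(A) = (0.6200, 0.3800), p(B) = (0.1200, 0.5500, 0.3300).
H(A,B) = 2.0916 bits; H(A) = 0.9580 bits.
H(B|A) = 2.0916 − 0.9580 = 1.134 bits.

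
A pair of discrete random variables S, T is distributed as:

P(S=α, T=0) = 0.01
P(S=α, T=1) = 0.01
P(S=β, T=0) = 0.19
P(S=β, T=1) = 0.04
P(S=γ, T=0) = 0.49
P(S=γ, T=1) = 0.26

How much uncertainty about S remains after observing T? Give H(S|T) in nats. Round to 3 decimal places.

Chain rule: H(S|T) = H(S,T) − H(T).
Marginals: p(S) = (0.0200, 0.2300, 0.7500), p(T) = (0.6900, 0.3100).
H(S,T) = 1.2362 nats; H(T) = 0.6191 nats.
H(S|T) = 1.2362 − 0.6191 = 0.617 nats.

0.617 nats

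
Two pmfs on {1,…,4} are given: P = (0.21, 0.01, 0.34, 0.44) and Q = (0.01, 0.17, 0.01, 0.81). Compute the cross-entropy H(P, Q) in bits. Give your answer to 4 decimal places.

H(P,Q) = −Σ p·log₂ q.
  −0.21·log₂(0.01) = 1.39521
  −0.01·log₂(0.17) = 0.02556
  −0.34·log₂(0.01) = 2.25891
  −0.44·log₂(0.81) = 0.13376
H(P,Q) = 3.8134 bits.

3.8134 bits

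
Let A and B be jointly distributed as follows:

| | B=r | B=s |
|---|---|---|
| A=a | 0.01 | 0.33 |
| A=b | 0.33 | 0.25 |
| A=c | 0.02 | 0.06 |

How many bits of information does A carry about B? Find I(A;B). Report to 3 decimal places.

0.241 bits

Marginals: p(A) = (0.3400, 0.5800, 0.0800), p(B) = (0.3600, 0.6400).
I(A;B) = Σ p(x,y)·log₂[p(x,y)/(p(x)p(y))].
  (a,r): 0.01·log₂(0.0817) = -0.0361
  (a,s): 0.33·log₂(1.5165) = 0.1983
  (b,r): 0.33·log₂(1.5805) = 0.2179
  (b,s): 0.25·log₂(0.6735) = -0.1426
  (c,r): 0.02·log₂(0.6944) = -0.0105
  (c,s): 0.06·log₂(1.1719) = 0.0137
Sum = 0.241 bits.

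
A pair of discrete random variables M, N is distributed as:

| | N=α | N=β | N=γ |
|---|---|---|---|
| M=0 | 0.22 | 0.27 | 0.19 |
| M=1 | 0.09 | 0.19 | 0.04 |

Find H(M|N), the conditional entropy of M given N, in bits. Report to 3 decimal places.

Chain rule: H(M|N) = H(M,N) − H(N).
Marginals: p(M) = (0.6800, 0.3200), p(N) = (0.3100, 0.4600, 0.2300).
H(M,N) = 2.3995 bits; H(N) = 1.5268 bits.
H(M|N) = 2.3995 − 1.5268 = 0.873 bits.

0.873 bits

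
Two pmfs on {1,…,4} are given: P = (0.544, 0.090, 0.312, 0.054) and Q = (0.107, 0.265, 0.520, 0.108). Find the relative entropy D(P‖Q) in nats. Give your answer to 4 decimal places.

D(P‖Q) = Σ p·ln(p/q).
  0.544·ln(0.544/0.107) = 0.88461
  0.090·ln(0.090/0.265) = -0.09719
  0.312·ln(0.312/0.520) = -0.15938
  0.054·ln(0.054/0.108) = -0.03743
D(P‖Q) = 0.5906 nats.

0.5906 nats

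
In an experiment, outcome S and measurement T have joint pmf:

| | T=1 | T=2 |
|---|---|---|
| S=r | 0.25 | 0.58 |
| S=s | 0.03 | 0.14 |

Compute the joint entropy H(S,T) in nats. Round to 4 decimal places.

H(S,T) = −Σ p(x,y)·ln p(x,y) over all 4 cells.
  cell (r,1): −0.25·ln0.25 = 0.34657
  cell (r,2): −0.58·ln0.58 = 0.31594
  cell (s,1): −0.03·ln0.03 = 0.10520
  cell (s,2): −0.14·ln0.14 = 0.27526
Sum = 1.0430 nats.

1.0430 nats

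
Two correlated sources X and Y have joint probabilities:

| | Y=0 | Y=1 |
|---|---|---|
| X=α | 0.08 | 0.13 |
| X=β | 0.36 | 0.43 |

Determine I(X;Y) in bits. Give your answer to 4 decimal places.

Marginals: p(X) = (0.2100, 0.7900), p(Y) = (0.4400, 0.5600).
I(X;Y) = Σ p(x,y)·log₂[p(x,y)/(p(x)p(y))].
  (α,0): 0.08·log₂(0.8658) = -0.01663
  (α,1): 0.13·log₂(1.1054) = 0.01880
  (β,0): 0.36·log₂(1.0357) = 0.01820
  (β,1): 0.43·log₂(0.9720) = -0.01764
Sum = 0.0027 bits.

0.0027 bits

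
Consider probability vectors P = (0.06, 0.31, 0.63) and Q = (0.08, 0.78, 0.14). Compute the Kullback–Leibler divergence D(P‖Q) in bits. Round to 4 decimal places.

0.9295 bits

D(P‖Q) = Σ p·log₂(p/q).
  0.06·log₂(0.06/0.08) = -0.02490
  0.31·log₂(0.31/0.78) = -0.41267
  0.63·log₂(0.63/0.14) = 1.36705
D(P‖Q) = 0.9295 bits.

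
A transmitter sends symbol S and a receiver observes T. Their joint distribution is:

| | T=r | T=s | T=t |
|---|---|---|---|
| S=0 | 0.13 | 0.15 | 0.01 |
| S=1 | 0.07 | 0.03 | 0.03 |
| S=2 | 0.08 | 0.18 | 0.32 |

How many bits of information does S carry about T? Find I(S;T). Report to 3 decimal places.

0.237 bits

Marginals: p(S) = (0.2900, 0.1300, 0.5800), p(T) = (0.2800, 0.3600, 0.3600).
I(S;T) = Σ p(x,y)·log₂[p(x,y)/(p(x)p(y))].
  (0,r): 0.13·log₂(1.6010) = 0.0883
  (0,s): 0.15·log₂(1.4368) = 0.0784
  (0,t): 0.01·log₂(0.0958) = -0.0338
  (1,r): 0.07·log₂(1.9231) = 0.0660
  (1,s): 0.03·log₂(0.6410) = -0.0192
  (1,t): 0.03·log₂(0.6410) = -0.0192
  (2,r): 0.08·log₂(0.4926) = -0.0817
  (2,s): 0.18·log₂(0.8621) = -0.0385
  (2,t): 0.32·log₂(1.5326) = 0.1971
Sum = 0.237 bits.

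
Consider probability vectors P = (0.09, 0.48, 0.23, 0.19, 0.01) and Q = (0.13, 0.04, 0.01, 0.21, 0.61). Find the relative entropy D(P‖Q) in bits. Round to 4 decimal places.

2.6267 bits

D(P‖Q) = Σ p·log₂(p/q).
  0.09·log₂(0.09/0.13) = -0.04775
  0.48·log₂(0.48/0.04) = 1.72078
  0.23·log₂(0.23/0.01) = 1.04042
  0.19·log₂(0.19/0.21) = -0.02743
  0.01·log₂(0.01/0.61) = -0.05931
D(P‖Q) = 2.6267 bits.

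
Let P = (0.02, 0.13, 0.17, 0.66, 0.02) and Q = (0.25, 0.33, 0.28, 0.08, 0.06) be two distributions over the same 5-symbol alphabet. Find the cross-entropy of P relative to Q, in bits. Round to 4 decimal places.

H(P,Q) = −Σ p·log₂ q.
  −0.02·log₂(0.25) = 0.04000
  −0.13·log₂(0.33) = 0.20793
  −0.17·log₂(0.28) = 0.31221
  −0.66·log₂(0.08) = 2.40495
  −0.02·log₂(0.06) = 0.08118
H(P,Q) = 3.0463 bits.

3.0463 bits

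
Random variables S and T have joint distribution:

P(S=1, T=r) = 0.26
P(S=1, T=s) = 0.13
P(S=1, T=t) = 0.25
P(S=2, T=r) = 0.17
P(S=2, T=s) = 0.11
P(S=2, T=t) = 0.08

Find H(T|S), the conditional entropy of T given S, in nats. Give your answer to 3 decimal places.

Marginals: p(S) = (0.6400, 0.3600), p(T) = (0.4300, 0.2400, 0.3300).
H(T|S) = Σ p(S) · H(T|S=·).
  S=1: p=0.6400, H(T|S=1) = 1.0569
  S=2: p=0.3600, H(T|S=2) = 1.0508
Weighted sum = 1.055 nats.

1.055 nats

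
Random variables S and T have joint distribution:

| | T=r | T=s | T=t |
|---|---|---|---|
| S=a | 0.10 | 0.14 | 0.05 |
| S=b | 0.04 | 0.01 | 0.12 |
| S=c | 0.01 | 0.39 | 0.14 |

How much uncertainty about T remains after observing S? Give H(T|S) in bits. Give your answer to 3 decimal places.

1.125 bits

Marginals: p(S) = (0.2900, 0.1700, 0.5400), p(T) = (0.1500, 0.5400, 0.3100).
H(T|S) = Σ p(S) · H(T|S=·).
  S=a: p=0.2900, H(T|S=a) = 1.4741
  S=b: p=0.1700, H(T|S=b) = 1.0863
  S=c: p=0.5400, H(T|S=c) = 0.9506
Weighted sum = 1.125 bits.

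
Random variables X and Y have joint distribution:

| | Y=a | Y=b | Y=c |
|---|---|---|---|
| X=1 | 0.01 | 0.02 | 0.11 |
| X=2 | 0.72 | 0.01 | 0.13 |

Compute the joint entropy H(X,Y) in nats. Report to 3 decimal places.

H(X,Y) = −Σ p(x,y)·ln p(x,y) over all 6 cells.
  cell (1,a): −0.01·ln0.01 = 0.0461
  cell (1,b): −0.02·ln0.02 = 0.0782
  cell (1,c): −0.11·ln0.11 = 0.2428
  cell (2,a): −0.72·ln0.72 = 0.2365
  cell (2,b): −0.01·ln0.01 = 0.0461
  cell (2,c): −0.13·ln0.13 = 0.2652
Sum = 0.915 nats.

0.915 nats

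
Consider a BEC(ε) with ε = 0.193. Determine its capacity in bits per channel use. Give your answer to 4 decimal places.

0.8070 bits

Binary erasure channel: capacity C = 1 − ε.
C = 1 − 0.193 = 0.8070 bits per channel use.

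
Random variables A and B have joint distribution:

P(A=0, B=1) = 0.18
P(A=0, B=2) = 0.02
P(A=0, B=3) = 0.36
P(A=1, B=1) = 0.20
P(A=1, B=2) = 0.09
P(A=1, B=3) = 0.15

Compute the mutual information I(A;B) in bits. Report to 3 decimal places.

0.089 bits

Marginals: p(A) = (0.5600, 0.4400), p(B) = (0.3800, 0.1100, 0.5100).
I(A;B) = Σ p(x,y)·log₂[p(x,y)/(p(x)p(y))].
  (0,1): 0.18·log₂(0.8459) = -0.0435
  (0,2): 0.02·log₂(0.3247) = -0.0325
  (0,3): 0.36·log₂(1.2605) = 0.1202
  (1,1): 0.20·log₂(1.1962) = 0.0517
  (1,2): 0.09·log₂(1.8595) = 0.0805
  (1,3): 0.15·log₂(0.6684) = -0.0872
Sum = 0.089 bits.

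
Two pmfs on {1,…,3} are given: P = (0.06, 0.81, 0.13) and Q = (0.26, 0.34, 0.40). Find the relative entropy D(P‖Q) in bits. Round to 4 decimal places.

D(P‖Q) = Σ p·log₂(p/q).
  0.06·log₂(0.06/0.26) = -0.12693
  0.81·log₂(0.81/0.34) = 1.01443
  0.13·log₂(0.13/0.40) = -0.21079
D(P‖Q) = 0.6767 bits.

0.6767 bits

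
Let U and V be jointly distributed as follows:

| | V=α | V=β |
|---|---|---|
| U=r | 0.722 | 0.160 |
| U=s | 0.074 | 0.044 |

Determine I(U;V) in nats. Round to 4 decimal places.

Marginals: p(U) = (0.8820, 0.1180), p(V) = (0.7960, 0.2040).
I(U;V) = H(U) + H(V) − H(U,V).
H(U) = 0.3629, H(V) = 0.5059, H(U,V) = 0.8585.
I(U;V) = 0.3629 + 0.5059 − 0.8585 = 0.0103 nats.

0.0103 nats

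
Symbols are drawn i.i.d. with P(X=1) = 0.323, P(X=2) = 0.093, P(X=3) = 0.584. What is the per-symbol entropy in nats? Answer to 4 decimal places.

0.9000 nats

H(X) = −Σ p·ln p.
  −(0.323)·ln(0.323) = 0.36502
  −(0.093)·ln(0.093) = 0.22089
  −(0.584)·ln(0.584) = 0.31411
Sum: 0.36502 + 0.22089 + 0.31411 = 0.9000 nats.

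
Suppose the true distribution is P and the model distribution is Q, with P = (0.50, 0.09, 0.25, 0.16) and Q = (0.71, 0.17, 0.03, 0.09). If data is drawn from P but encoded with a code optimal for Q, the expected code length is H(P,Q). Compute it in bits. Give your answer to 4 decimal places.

2.2977 bits

H(P,Q) = −Σ p·log₂ q.
  −0.50·log₂(0.71) = 0.24705
  −0.09·log₂(0.17) = 0.23008
  −0.25·log₂(0.03) = 1.26472
  −0.16·log₂(0.09) = 0.55583
H(P,Q) = 2.2977 bits.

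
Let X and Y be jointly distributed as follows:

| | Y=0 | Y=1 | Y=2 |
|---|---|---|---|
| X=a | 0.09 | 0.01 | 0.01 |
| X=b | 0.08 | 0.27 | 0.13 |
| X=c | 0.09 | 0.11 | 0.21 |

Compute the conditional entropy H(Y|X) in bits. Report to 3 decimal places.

Chain rule: H(Y|X) = H(X,Y) − H(X).
Marginals: p(X) = (0.1100, 0.4800, 0.4100), p(Y) = (0.2600, 0.3900, 0.3500).
H(X,Y) = 2.7655 bits; H(X) = 1.3859 bits.
H(Y|X) = 2.7655 − 1.3859 = 1.380 bits.

1.380 bits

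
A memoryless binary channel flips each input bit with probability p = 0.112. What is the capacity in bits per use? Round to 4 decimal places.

0.4941 bits

Binary symmetric channel: C = 1 − h₂(ε) where h₂ is the binary entropy function.
h₂(0.112) = −0.112·log₂0.112 − 0.888·log₂0.888 = 0.5059.
C = 1 − 0.5059 = 0.4941 bits per channel use.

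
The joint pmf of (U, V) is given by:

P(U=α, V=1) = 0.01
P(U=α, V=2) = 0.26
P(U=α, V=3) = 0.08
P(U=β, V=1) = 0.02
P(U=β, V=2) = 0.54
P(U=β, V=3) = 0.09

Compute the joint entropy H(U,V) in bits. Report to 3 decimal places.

H(U,V) = −Σ p(x,y)·log₂ p(x,y) over all 6 cells.
  cell (α,1): −0.01·log₂0.01 = 0.0664
  cell (α,2): −0.26·log₂0.26 = 0.5053
  cell (α,3): −0.08·log₂0.08 = 0.2915
  cell (β,1): −0.02·log₂0.02 = 0.1129
  cell (β,2): −0.54·log₂0.54 = 0.4800
  cell (β,3): −0.09·log₂0.09 = 0.3127
Sum = 1.769 bits.

1.769 bits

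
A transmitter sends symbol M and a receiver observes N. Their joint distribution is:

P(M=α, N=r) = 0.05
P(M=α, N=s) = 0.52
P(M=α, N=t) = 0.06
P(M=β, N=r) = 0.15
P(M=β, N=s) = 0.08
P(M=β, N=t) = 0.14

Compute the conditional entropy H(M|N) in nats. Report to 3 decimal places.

0.470 nats

Marginals: p(M) = (0.6300, 0.3700), p(N) = (0.2000, 0.6000, 0.2000).
H(M|N) = Σ p(N) · H(M|N=·).
  N=r: p=0.2000, H(M|N=r) = 0.5623
  N=s: p=0.6000, H(M|N=s) = 0.3927
  N=t: p=0.2000, H(M|N=t) = 0.6109
Weighted sum = 0.470 nats.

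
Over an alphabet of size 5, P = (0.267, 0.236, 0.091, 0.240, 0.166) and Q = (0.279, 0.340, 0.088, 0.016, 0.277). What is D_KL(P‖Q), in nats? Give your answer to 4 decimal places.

0.4701 nats

D(P‖Q) = Σ p·ln(p/q).
  0.267·ln(0.267/0.279) = -0.01174
  0.236·ln(0.236/0.340) = -0.08617
  0.091·ln(0.091/0.088) = 0.00305
  0.240·ln(0.240/0.016) = 0.64993
  0.166·ln(0.166/0.277) = -0.08500
D(P‖Q) = 0.4701 nats.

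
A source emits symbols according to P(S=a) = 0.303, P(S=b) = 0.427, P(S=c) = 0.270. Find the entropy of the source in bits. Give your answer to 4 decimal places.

1.5562 bits

H(S) = −Σ p·log₂ p.
  −(0.303)·log₂(0.303) = 0.52195
  −(0.427)·log₂(0.427) = 0.52422
  −(0.270)·log₂(0.270) = 0.51002
Sum: 0.52195 + 0.52422 + 0.51002 = 1.5562 bits.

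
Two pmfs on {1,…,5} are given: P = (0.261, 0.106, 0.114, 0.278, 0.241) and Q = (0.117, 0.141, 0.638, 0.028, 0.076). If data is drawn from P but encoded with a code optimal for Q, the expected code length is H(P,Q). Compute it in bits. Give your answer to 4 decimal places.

H(P,Q) = −Σ p·log₂ q.
  −0.261·log₂(0.117) = 0.80790
  −0.106·log₂(0.141) = 0.29958
  −0.114·log₂(0.638) = 0.07391
  −0.278·log₂(0.028) = 1.43404
  −0.241·log₂(0.076) = 0.89600
H(P,Q) = 3.5114 bits.

3.5114 bits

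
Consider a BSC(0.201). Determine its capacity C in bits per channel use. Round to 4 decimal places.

0.2761 bits

Binary symmetric channel: C = 1 − h₂(ε) where h₂ is the binary entropy function.
h₂(0.201) = −0.201·log₂0.201 − 0.799·log₂0.799 = 0.7239.
C = 1 − 0.7239 = 0.2761 bits per channel use.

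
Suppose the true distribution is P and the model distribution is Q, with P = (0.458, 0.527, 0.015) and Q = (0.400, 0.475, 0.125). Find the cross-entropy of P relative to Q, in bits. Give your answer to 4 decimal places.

1.2164 bits

H(P,Q) = −Σ p·log₂ q.
  −0.458·log₂(0.400) = 0.60544
  −0.527·log₂(0.475) = 0.56600
  −0.015·log₂(0.125) = 0.04500
H(P,Q) = 1.2164 bits.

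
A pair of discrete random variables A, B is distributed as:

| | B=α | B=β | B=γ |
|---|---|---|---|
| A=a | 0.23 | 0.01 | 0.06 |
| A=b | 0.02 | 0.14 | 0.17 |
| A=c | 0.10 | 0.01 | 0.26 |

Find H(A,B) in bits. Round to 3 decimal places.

H(A,B) = −Σ p(x,y)·log₂ p(x,y) over all 9 cells.
  cell (a,α): −0.23·log₂0.23 = 0.4877
  cell (a,β): −0.01·log₂0.01 = 0.0664
  cell (a,γ): −0.06·log₂0.06 = 0.2435
  cell (b,α): −0.02·log₂0.02 = 0.1129
  cell (b,β): −0.14·log₂0.14 = 0.3971
  cell (b,γ): −0.17·log₂0.17 = 0.4346
  cell (c,α): −0.10·log₂0.10 = 0.3322
  cell (c,β): −0.01·log₂0.01 = 0.0664
  cell (c,γ): −0.26·log₂0.26 = 0.5053
Sum = 2.646 bits.

2.646 bits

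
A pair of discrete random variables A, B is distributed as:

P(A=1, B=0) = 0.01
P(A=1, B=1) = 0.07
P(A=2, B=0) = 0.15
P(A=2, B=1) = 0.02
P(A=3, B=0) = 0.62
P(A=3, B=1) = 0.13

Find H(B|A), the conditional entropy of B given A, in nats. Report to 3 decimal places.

0.438 nats

Marginals: p(A) = (0.0800, 0.1700, 0.7500), p(B) = (0.7800, 0.2200).
H(B|A) = Σ p(A) · H(B|A=·).
  A=1: p=0.0800, H(B|A=1) = 0.3768
  A=2: p=0.1700, H(B|A=2) = 0.3622
  A=3: p=0.7500, H(B|A=3) = 0.4611
Weighted sum = 0.438 nats.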